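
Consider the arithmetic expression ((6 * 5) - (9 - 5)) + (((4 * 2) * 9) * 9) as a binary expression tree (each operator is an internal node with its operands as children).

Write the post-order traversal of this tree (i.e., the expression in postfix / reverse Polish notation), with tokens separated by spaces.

Post-order on an expression tree gives postfix notation: for each operator, emit left operand, right operand, then the operator.

6 5 * 9 5 - - 4 2 * 9 * 9 * +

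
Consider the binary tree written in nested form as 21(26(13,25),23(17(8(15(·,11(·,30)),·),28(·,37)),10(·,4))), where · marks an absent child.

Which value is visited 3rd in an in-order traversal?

25

In-order visits the left subtree, then the node, then the right subtree.
At 21: go left to 26.
  At 26: go left to 13.
    13 is a leaf — visit 13.
  Visit 26.
  At 26: go right to 25.
    25 is a leaf — visit 25.
Visit 21.
At 21: go right to 23.
  At 23: go left to 17.
    At 17: go left to 8.
      At 8: go left to 15.
        At 15: no left child.
        Visit 15.
        At 15: go right to 11.
          At 11: no left child.
          Visit 11.
          At 11: go right to 30.
            30 is a leaf — visit 30.
      Visit 8.
      At 8: no right child.
    Visit 17.
    At 17: go right to 28.
      At 28: no left child.
      Visit 28.
      At 28: go right to 37.
        37 is a leaf — visit 37.
  Visit 23.
  At 23: go right to 10.
    At 10: no left child.
    Visit 10.
    At 10: go right to 4.
      4 is a leaf — visit 4.
Full in-order sequence: 13, 26, 25, 21, 15, 11, 30, 8, 17, 28, 37, 23, 10, 4.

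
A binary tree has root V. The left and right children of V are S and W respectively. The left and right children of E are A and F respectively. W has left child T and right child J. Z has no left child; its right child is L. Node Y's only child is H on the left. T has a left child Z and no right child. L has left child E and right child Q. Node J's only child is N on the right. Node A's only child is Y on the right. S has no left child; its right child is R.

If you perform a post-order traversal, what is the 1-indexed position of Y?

Post-order visits the left subtree, then the right subtree, then the node.
At V: go left to S.
  At S: no left child.
  At S: go right to R.
    R is a leaf — visit R.
  Visit S.
At V: go right to W.
  At W: go left to T.
    At T: go left to Z.
      At Z: no left child.
      At Z: go right to L.
        At L: go left to E.
          At E: go left to A.
            At A: no left child.
            At A: go right to Y.
              At Y: go left to H.
                H is a leaf — visit H.
              At Y: no right child.
              Visit Y.
            Visit A.
          At E: go right to F.
            F is a leaf — visit F.
          Visit E.
        At L: go right to Q.
          Q is a leaf — visit Q.
        Visit L.
      Visit Z.
    At T: no right child.
    Visit T.
  At W: go right to J.
    At J: no left child.
    At J: go right to N.
      N is a leaf — visit N.
    Visit J.
  Visit W.
Visit V.
Full post-order sequence: R, S, H, Y, A, F, E, Q, L, Z, T, N, J, W, V.

4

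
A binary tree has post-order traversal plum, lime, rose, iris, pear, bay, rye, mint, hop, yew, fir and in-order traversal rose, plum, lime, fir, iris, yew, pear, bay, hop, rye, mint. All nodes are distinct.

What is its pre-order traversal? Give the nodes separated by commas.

The last element of post-order is the root; it splits in-order into left and right subtrees.
Root fir: left subtree has 3 nodes {rose, plum, lime}, right has 7 {iris, yew, pear, bay, hop, rye, mint}.
  Root rose: left subtree has 0 nodes { }, right has 2 {plum, lime}.
    Root lime: left subtree has 1 node {plum}, right has 0 { }.
  Root yew: left subtree has 1 node {iris}, right has 5 {pear, bay, hop, rye, mint}.
    Root hop: left subtree has 2 nodes {pear, bay}, right has 2 {rye, mint}.
      Root bay: left subtree has 1 node {pear}, right has 0 { }.
      Root mint: left subtree has 1 node {rye}, right has 0 { }.

fir, rose, lime, plum, yew, iris, hop, bay, pear, mint, rye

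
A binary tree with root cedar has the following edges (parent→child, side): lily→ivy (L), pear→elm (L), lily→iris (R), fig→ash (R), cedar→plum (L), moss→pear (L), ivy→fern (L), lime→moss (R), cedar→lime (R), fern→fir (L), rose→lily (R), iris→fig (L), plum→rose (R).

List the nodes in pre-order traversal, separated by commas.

cedar, plum, rose, lily, ivy, fern, fir, iris, fig, ash, lime, moss, pear, elm

Pre-order visits the node, then its left subtree, then its right subtree.
Visit cedar.
At cedar: go left to plum.
  Visit plum.
  At plum: no left child.
  At plum: go right to rose.
    Visit rose.
    At rose: no left child.
    At rose: go right to lily.
      Visit lily.
      At lily: go left to ivy.
        Visit ivy.
        At ivy: go left to fern.
          Visit fern.
          At fern: go left to fir.
            fir is a leaf — visit fir.
          At fern: no right child.
        At ivy: no right child.
      At lily: go right to iris.
        Visit iris.
        At iris: go left to fig.
          Visit fig.
          At fig: no left child.
          At fig: go right to ash.
            ash is a leaf — visit ash.
        At iris: no right child.
At cedar: go right to lime.
  Visit lime.
  At lime: no left child.
  At lime: go right to moss.
    Visit moss.
    At moss: go left to pear.
      Visit pear.
      At pear: go left to elm.
        elm is a leaf — visit elm.
      At pear: no right child.
    At moss: no right child.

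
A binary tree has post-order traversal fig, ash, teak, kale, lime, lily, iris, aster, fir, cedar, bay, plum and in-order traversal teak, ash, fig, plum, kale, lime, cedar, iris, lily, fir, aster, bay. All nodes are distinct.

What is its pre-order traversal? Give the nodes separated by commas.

plum, teak, ash, fig, bay, cedar, lime, kale, fir, iris, lily, aster

The last element of post-order is the root; it splits in-order into left and right subtrees.
Root plum: left subtree has 3 nodes {teak, ash, fig}, right has 8 {kale, lime, cedar, iris, lily, fir, aster, bay}.
  Root teak: left subtree has 0 nodes { }, right has 2 {ash, fig}.
    Root ash: left subtree has 0 nodes { }, right has 1 {fig}.
  Root bay: left subtree has 7 nodes {kale, lime, cedar, iris, lily, fir, aster}, right has 0 { }.
    Root cedar: left subtree has 2 nodes {kale, lime}, right has 4 {iris, lily, fir, aster}.
      Root lime: left subtree has 1 node {kale}, right has 0 { }.
      Root fir: left subtree has 2 nodes {iris, lily}, right has 1 {aster}.
        Root iris: left subtree has 0 nodes { }, right has 1 {lily}.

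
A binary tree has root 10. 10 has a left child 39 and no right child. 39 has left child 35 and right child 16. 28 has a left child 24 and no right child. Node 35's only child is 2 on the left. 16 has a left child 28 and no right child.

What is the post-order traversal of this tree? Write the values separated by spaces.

Post-order visits the left subtree, then the right subtree, then the node.
At 10: go left to 39.
  At 39: go left to 35.
    At 35: go left to 2.
      2 is a leaf — visit 2.
    At 35: no right child.
    Visit 35.
  At 39: go right to 16.
    At 16: go left to 28.
      At 28: go left to 24.
        24 is a leaf — visit 24.
      At 28: no right child.
      Visit 28.
    At 16: no right child.
    Visit 16.
  Visit 39.
At 10: no right child.
Visit 10.

2 35 24 28 16 39 10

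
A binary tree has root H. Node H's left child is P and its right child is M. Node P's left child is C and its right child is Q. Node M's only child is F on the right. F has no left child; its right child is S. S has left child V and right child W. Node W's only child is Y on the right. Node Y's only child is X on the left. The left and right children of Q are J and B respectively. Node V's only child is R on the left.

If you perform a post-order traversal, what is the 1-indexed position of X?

8

Post-order visits the left subtree, then the right subtree, then the node.
At H: go left to P.
  At P: go left to C.
    C is a leaf — visit C.
  At P: go right to Q.
    At Q: go left to J.
      J is a leaf — visit J.
    At Q: go right to B.
      B is a leaf — visit B.
    Visit Q.
  Visit P.
At H: go right to M.
  At M: no left child.
  At M: go right to F.
    At F: no left child.
    At F: go right to S.
      At S: go left to V.
        At V: go left to R.
          R is a leaf — visit R.
        At V: no right child.
        Visit V.
      At S: go right to W.
        At W: no left child.
        At W: go right to Y.
          At Y: go left to X.
            X is a leaf — visit X.
          At Y: no right child.
          Visit Y.
        Visit W.
      Visit S.
    Visit F.
  Visit M.
Visit H.
Full post-order sequence: C, J, B, Q, P, R, V, X, Y, W, S, F, M, H.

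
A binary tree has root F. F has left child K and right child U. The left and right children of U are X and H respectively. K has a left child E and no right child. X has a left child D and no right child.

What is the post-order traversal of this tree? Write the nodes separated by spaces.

E K D X H U F

Post-order visits the left subtree, then the right subtree, then the node.
At F: go left to K.
  At K: go left to E.
    E is a leaf — visit E.
  At K: no right child.
  Visit K.
At F: go right to U.
  At U: go left to X.
    At X: go left to D.
      D is a leaf — visit D.
    At X: no right child.
    Visit X.
  At U: go right to H.
    H is a leaf — visit H.
  Visit U.
Visit F.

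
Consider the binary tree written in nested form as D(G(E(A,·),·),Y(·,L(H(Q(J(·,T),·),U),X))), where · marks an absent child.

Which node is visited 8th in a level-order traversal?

Level-order visits nodes level by level from the root, left to right within each level.
Level 0: D
Level 1: G, Y
Level 2: E, L
Level 3: A, H, X
Level 4: Q, U
Level 5: J
Level 6: T
Full level-order sequence: D, G, Y, E, L, A, H, X, Q, U, J, T.

X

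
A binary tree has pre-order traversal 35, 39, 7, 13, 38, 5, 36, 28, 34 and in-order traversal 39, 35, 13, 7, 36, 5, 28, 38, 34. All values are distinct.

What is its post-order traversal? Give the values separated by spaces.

The first element of pre-order is the root; it splits in-order into left and right subtrees.
Root 35: left subtree has 1 node {39}, right has 7 {13, 7, 36, 5, 28, 38, 34}.
  Root 7: left subtree has 1 node {13}, right has 5 {36, 5, 28, 38, 34}.
    Root 38: left subtree has 3 nodes {36, 5, 28}, right has 1 {34}.
      Root 5: left subtree has 1 node {36}, right has 1 {28}.

39 13 36 28 5 34 38 7 35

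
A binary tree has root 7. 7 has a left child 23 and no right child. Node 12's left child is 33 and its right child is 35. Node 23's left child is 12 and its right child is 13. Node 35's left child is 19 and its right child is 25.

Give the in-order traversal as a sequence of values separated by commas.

33, 12, 19, 35, 25, 23, 13, 7

In-order visits the left subtree, then the node, then the right subtree.
At 7: go left to 23.
  At 23: go left to 12.
    At 12: go left to 33.
      33 is a leaf — visit 33.
    Visit 12.
    At 12: go right to 35.
      At 35: go left to 19.
        19 is a leaf — visit 19.
      Visit 35.
      At 35: go right to 25.
        25 is a leaf — visit 25.
  Visit 23.
  At 23: go right to 13.
    13 is a leaf — visit 13.
Visit 7.
At 7: no right child.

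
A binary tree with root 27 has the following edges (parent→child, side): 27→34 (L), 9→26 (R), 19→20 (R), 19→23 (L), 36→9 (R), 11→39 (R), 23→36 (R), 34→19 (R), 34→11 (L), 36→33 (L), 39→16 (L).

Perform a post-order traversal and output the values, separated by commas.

Post-order visits the left subtree, then the right subtree, then the node.
At 27: go left to 34.
  At 34: go left to 11.
    At 11: no left child.
    At 11: go right to 39.
      At 39: go left to 16.
        16 is a leaf — visit 16.
      At 39: no right child.
      Visit 39.
    Visit 11.
  At 34: go right to 19.
    At 19: go left to 23.
      At 23: no left child.
      At 23: go right to 36.
        At 36: go left to 33.
          33 is a leaf — visit 33.
        At 36: go right to 9.
          At 9: no left child.
          At 9: go right to 26.
            26 is a leaf — visit 26.
          Visit 9.
        Visit 36.
      Visit 23.
    At 19: go right to 20.
      20 is a leaf — visit 20.
    Visit 19.
  Visit 34.
At 27: no right child.
Visit 27.

16, 39, 11, 33, 26, 9, 36, 23, 20, 19, 34, 27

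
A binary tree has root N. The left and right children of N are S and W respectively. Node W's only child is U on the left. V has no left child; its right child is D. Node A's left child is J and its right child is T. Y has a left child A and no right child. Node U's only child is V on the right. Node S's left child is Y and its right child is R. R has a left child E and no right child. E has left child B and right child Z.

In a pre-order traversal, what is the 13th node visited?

Pre-order visits the node, then its left subtree, then its right subtree.
Visit N.
At N: go left to S.
  Visit S.
  At S: go left to Y.
    Visit Y.
    At Y: go left to A.
      Visit A.
      At A: go left to J.
        J is a leaf — visit J.
      At A: go right to T.
        T is a leaf — visit T.
    At Y: no right child.
  At S: go right to R.
    Visit R.
    At R: go left to E.
      Visit E.
      At E: go left to B.
        B is a leaf — visit B.
      At E: go right to Z.
        Z is a leaf — visit Z.
    At R: no right child.
At N: go right to W.
  Visit W.
  At W: go left to U.
    Visit U.
    At U: no left child.
    At U: go right to V.
      Visit V.
      At V: no left child.
      At V: go right to D.
        D is a leaf — visit D.
  At W: no right child.
Full pre-order sequence: N, S, Y, A, J, T, R, E, B, Z, W, U, V, D.

V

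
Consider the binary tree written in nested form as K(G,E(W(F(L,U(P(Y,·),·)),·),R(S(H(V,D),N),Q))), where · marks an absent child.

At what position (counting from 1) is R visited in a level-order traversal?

Level-order visits nodes level by level from the root, left to right within each level.
Level 0: K
Level 1: G, E
Level 2: W, R
Level 3: F, S, Q
Level 4: L, U, H, N
Level 5: P, V, D
Level 6: Y
Full level-order sequence: K, G, E, W, R, F, S, Q, L, U, H, N, P, V, D, Y.

5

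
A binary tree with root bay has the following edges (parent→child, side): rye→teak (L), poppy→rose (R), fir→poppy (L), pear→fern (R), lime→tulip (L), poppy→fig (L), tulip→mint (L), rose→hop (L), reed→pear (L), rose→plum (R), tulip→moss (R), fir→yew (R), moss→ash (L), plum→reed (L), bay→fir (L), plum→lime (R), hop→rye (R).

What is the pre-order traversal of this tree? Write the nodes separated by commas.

Pre-order visits the node, then its left subtree, then its right subtree.
Visit bay.
At bay: go left to fir.
  Visit fir.
  At fir: go left to poppy.
    Visit poppy.
    At poppy: go left to fig.
      fig is a leaf — visit fig.
    At poppy: go right to rose.
      Visit rose.
      At rose: go left to hop.
        Visit hop.
        At hop: no left child.
        At hop: go right to rye.
          Visit rye.
          At rye: go left to teak.
            teak is a leaf — visit teak.
          At rye: no right child.
      At rose: go right to plum.
        Visit plum.
        At plum: go left to reed.
          Visit reed.
          At reed: go left to pear.
            Visit pear.
            At pear: no left child.
            At pear: go right to fern.
              fern is a leaf — visit fern.
          At reed: no right child.
        At plum: go right to lime.
          Visit lime.
          At lime: go left to tulip.
            Visit tulip.
            At tulip: go left to mint.
              mint is a leaf — visit mint.
            At tulip: go right to moss.
              Visit moss.
              At moss: go left to ash.
                ash is a leaf — visit ash.
              At moss: no right child.
          At lime: no right child.
  At fir: go right to yew.
    yew is a leaf — visit yew.
At bay: no right child.

bay, fir, poppy, fig, rose, hop, rye, teak, plum, reed, pear, fern, lime, tulip, mint, moss, ash, yew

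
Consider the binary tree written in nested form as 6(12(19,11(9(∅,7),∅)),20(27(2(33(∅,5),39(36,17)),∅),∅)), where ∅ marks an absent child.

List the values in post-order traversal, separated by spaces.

19 7 9 11 12 5 33 36 17 39 2 27 20 6

Post-order visits the left subtree, then the right subtree, then the node.
At 6: go left to 12.
  At 12: go left to 19.
    19 is a leaf — visit 19.
  At 12: go right to 11.
    At 11: go left to 9.
      At 9: no left child.
      At 9: go right to 7.
        7 is a leaf — visit 7.
      Visit 9.
    At 11: no right child.
    Visit 11.
  Visit 12.
At 6: go right to 20.
  At 20: go left to 27.
    At 27: go left to 2.
      At 2: go left to 33.
        At 33: no left child.
        At 33: go right to 5.
          5 is a leaf — visit 5.
        Visit 33.
      At 2: go right to 39.
        At 39: go left to 36.
          36 is a leaf — visit 36.
        At 39: go right to 17.
          17 is a leaf — visit 17.
        Visit 39.
      Visit 2.
    At 27: no right child.
    Visit 27.
  At 20: no right child.
  Visit 20.
Visit 6.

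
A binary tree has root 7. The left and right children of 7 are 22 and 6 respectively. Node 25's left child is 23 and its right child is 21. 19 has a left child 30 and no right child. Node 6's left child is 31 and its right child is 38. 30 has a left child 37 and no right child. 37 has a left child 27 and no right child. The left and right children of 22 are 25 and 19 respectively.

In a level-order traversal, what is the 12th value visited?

27

Level-order visits nodes level by level from the root, left to right within each level.
Level 0: 7
Level 1: 22, 6
Level 2: 25, 19, 31, 38
Level 3: 23, 21, 30
Level 4: 37
Level 5: 27
Full level-order sequence: 7, 22, 6, 25, 19, 31, 38, 23, 21, 30, 37, 27.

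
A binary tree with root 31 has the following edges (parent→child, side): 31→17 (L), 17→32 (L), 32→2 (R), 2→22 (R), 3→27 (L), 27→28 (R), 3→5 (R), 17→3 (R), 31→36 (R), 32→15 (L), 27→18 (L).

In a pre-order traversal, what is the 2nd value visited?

17

Pre-order visits the node, then its left subtree, then its right subtree.
Visit 31.
At 31: go left to 17.
  Visit 17.
  At 17: go left to 32.
    Visit 32.
    At 32: go left to 15.
      15 is a leaf — visit 15.
    At 32: go right to 2.
      Visit 2.
      At 2: no left child.
      At 2: go right to 22.
        22 is a leaf — visit 22.
  At 17: go right to 3.
    Visit 3.
    At 3: go left to 27.
      Visit 27.
      At 27: go left to 18.
        18 is a leaf — visit 18.
      At 27: go right to 28.
        28 is a leaf — visit 28.
    At 3: go right to 5.
      5 is a leaf — visit 5.
At 31: go right to 36.
  36 is a leaf — visit 36.
Full pre-order sequence: 31, 17, 32, 15, 2, 22, 3, 27, 18, 28, 5, 36.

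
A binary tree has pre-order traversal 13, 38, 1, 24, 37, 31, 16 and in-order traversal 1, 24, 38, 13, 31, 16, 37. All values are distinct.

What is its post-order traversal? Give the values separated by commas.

The first element of pre-order is the root; it splits in-order into left and right subtrees.
Root 13: left subtree has 3 nodes {1, 24, 38}, right has 3 {31, 16, 37}.
  Root 38: left subtree has 2 nodes {1, 24}, right has 0 { }.
    Root 1: left subtree has 0 nodes { }, right has 1 {24}.
  Root 37: left subtree has 2 nodes {31, 16}, right has 0 { }.
    Root 31: left subtree has 0 nodes { }, right has 1 {16}.

24, 1, 38, 16, 31, 37, 13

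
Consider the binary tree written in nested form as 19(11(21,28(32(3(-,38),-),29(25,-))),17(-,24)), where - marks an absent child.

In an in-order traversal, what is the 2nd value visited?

In-order visits the left subtree, then the node, then the right subtree.
At 19: go left to 11.
  At 11: go left to 21.
    21 is a leaf — visit 21.
  Visit 11.
  At 11: go right to 28.
    At 28: go left to 32.
      At 32: go left to 3.
        At 3: no left child.
        Visit 3.
        At 3: go right to 38.
          38 is a leaf — visit 38.
      Visit 32.
      At 32: no right child.
    Visit 28.
    At 28: go right to 29.
      At 29: go left to 25.
        25 is a leaf — visit 25.
      Visit 29.
      At 29: no right child.
Visit 19.
At 19: go right to 17.
  At 17: no left child.
  Visit 17.
  At 17: go right to 24.
    24 is a leaf — visit 24.
Full in-order sequence: 21, 11, 3, 38, 32, 28, 25, 29, 19, 17, 24.

11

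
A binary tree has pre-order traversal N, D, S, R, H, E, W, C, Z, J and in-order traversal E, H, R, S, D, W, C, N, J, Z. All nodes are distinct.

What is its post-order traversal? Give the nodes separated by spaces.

The first element of pre-order is the root; it splits in-order into left and right subtrees.
Root N: left subtree has 7 nodes {E, H, R, S, D, W, C}, right has 2 {J, Z}.
  Root D: left subtree has 4 nodes {E, H, R, S}, right has 2 {W, C}.
    Root S: left subtree has 3 nodes {E, H, R}, right has 0 { }.
      Root R: left subtree has 2 nodes {E, H}, right has 0 { }.
        Root H: left subtree has 1 node {E}, right has 0 { }.
    Root W: left subtree has 0 nodes { }, right has 1 {C}.
  Root Z: left subtree has 1 node {J}, right has 0 { }.

E H R S C W D J Z N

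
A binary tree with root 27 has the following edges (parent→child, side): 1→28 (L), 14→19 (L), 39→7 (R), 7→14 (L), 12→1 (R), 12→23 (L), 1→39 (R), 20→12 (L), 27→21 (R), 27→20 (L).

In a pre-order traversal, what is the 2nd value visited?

20

Pre-order visits the node, then its left subtree, then its right subtree.
Visit 27.
At 27: go left to 20.
  Visit 20.
  At 20: go left to 12.
    Visit 12.
    At 12: go left to 23.
      23 is a leaf — visit 23.
    At 12: go right to 1.
      Visit 1.
      At 1: go left to 28.
        28 is a leaf — visit 28.
      At 1: go right to 39.
        Visit 39.
        At 39: no left child.
        At 39: go right to 7.
          Visit 7.
          At 7: go left to 14.
            Visit 14.
            At 14: go left to 19.
              19 is a leaf — visit 19.
            At 14: no right child.
          At 7: no right child.
  At 20: no right child.
At 27: go right to 21.
  21 is a leaf — visit 21.
Full pre-order sequence: 27, 20, 12, 23, 1, 28, 39, 7, 14, 19, 21.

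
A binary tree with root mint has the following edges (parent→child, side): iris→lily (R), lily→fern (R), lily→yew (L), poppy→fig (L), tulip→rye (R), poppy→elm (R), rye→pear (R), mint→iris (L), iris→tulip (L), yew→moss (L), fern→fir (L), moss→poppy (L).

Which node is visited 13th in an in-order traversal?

mint

In-order visits the left subtree, then the node, then the right subtree.
At mint: go left to iris.
  At iris: go left to tulip.
    At tulip: no left child.
    Visit tulip.
    At tulip: go right to rye.
      At rye: no left child.
      Visit rye.
      At rye: go right to pear.
        pear is a leaf — visit pear.
  Visit iris.
  At iris: go right to lily.
    At lily: go left to yew.
      At yew: go left to moss.
        At moss: go left to poppy.
          At poppy: go left to fig.
            fig is a leaf — visit fig.
          Visit poppy.
          At poppy: go right to elm.
            elm is a leaf — visit elm.
        Visit moss.
        At moss: no right child.
      Visit yew.
      At yew: no right child.
    Visit lily.
    At lily: go right to fern.
      At fern: go left to fir.
        fir is a leaf — visit fir.
      Visit fern.
      At fern: no right child.
Visit mint.
At mint: no right child.
Full in-order sequence: tulip, rye, pear, iris, fig, poppy, elm, moss, yew, lily, fir, fern, mint.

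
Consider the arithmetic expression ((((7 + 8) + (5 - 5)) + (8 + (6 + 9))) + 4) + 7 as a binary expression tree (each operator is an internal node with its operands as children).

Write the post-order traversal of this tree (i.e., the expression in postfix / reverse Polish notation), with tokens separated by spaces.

Post-order on an expression tree gives postfix notation: for each operator, emit left operand, right operand, then the operator.

7 8 + 5 5 - + 8 6 9 + + + 4 + 7 +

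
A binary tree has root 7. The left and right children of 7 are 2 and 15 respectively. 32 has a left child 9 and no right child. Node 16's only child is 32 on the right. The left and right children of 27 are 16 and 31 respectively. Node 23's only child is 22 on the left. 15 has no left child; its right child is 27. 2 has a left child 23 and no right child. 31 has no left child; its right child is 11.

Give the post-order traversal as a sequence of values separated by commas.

Post-order visits the left subtree, then the right subtree, then the node.
At 7: go left to 2.
  At 2: go left to 23.
    At 23: go left to 22.
      22 is a leaf — visit 22.
    At 23: no right child.
    Visit 23.
  At 2: no right child.
  Visit 2.
At 7: go right to 15.
  At 15: no left child.
  At 15: go right to 27.
    At 27: go left to 16.
      At 16: no left child.
      At 16: go right to 32.
        At 32: go left to 9.
          9 is a leaf — visit 9.
        At 32: no right child.
        Visit 32.
      Visit 16.
    At 27: go right to 31.
      At 31: no left child.
      At 31: go right to 11.
        11 is a leaf — visit 11.
      Visit 31.
    Visit 27.
  Visit 15.
Visit 7.

22, 23, 2, 9, 32, 16, 11, 31, 27, 15, 7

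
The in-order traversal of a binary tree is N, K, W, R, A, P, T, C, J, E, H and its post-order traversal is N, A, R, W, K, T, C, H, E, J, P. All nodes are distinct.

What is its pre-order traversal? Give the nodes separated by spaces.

The last element of post-order is the root; it splits in-order into left and right subtrees.
Root P: left subtree has 5 nodes {N, K, W, R, A}, right has 5 {T, C, J, E, H}.
  Root K: left subtree has 1 node {N}, right has 3 {W, R, A}.
    Root W: left subtree has 0 nodes { }, right has 2 {R, A}.
      Root R: left subtree has 0 nodes { }, right has 1 {A}.
  Root J: left subtree has 2 nodes {T, C}, right has 2 {E, H}.
    Root C: left subtree has 1 node {T}, right has 0 { }.
    Root E: left subtree has 0 nodes { }, right has 1 {H}.

P K N W R A J C T E H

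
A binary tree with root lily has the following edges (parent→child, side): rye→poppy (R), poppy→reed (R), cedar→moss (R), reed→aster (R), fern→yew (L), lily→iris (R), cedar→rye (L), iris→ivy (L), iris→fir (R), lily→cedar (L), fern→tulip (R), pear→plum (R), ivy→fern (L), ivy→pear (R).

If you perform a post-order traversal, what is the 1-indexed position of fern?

Post-order visits the left subtree, then the right subtree, then the node.
At lily: go left to cedar.
  At cedar: go left to rye.
    At rye: no left child.
    At rye: go right to poppy.
      At poppy: no left child.
      At poppy: go right to reed.
        At reed: no left child.
        At reed: go right to aster.
          aster is a leaf — visit aster.
        Visit reed.
      Visit poppy.
    Visit rye.
  At cedar: go right to moss.
    moss is a leaf — visit moss.
  Visit cedar.
At lily: go right to iris.
  At iris: go left to ivy.
    At ivy: go left to fern.
      At fern: go left to yew.
        yew is a leaf — visit yew.
      At fern: go right to tulip.
        tulip is a leaf — visit tulip.
      Visit fern.
    At ivy: go right to pear.
      At pear: no left child.
      At pear: go right to plum.
        plum is a leaf — visit plum.
      Visit pear.
    Visit ivy.
  At iris: go right to fir.
    fir is a leaf — visit fir.
  Visit iris.
Visit lily.
Full post-order sequence: aster, reed, poppy, rye, moss, cedar, yew, tulip, fern, plum, pear, ivy, fir, iris, lily.

9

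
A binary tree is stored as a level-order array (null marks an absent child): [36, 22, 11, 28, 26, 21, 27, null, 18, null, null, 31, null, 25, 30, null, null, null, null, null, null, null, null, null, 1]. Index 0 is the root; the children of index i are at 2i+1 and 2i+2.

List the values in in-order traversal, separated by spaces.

28 18 22 26 36 31 1 21 11 25 27 30

In-order visits the left subtree, then the node, then the right subtree.
At 36: go left to 22.
  At 22: go left to 28.
    At 28: no left child.
    Visit 28.
    At 28: go right to 18.
      18 is a leaf — visit 18.
  Visit 22.
  At 22: go right to 26.
    26 is a leaf — visit 26.
Visit 36.
At 36: go right to 11.
  At 11: go left to 21.
    At 21: go left to 31.
      At 31: no left child.
      Visit 31.
      At 31: go right to 1.
        1 is a leaf — visit 1.
    Visit 21.
    At 21: no right child.
  Visit 11.
  At 11: go right to 27.
    At 27: go left to 25.
      25 is a leaf — visit 25.
    Visit 27.
    At 27: go right to 30.
      30 is a leaf — visit 30.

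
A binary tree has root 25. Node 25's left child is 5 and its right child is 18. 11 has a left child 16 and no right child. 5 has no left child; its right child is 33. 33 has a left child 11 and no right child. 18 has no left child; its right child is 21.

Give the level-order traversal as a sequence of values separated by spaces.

Level-order visits nodes level by level from the root, left to right within each level.
Level 0: 25
Level 1: 5, 18
Level 2: 33, 21
Level 3: 11
Level 4: 16

25 5 18 33 21 11 16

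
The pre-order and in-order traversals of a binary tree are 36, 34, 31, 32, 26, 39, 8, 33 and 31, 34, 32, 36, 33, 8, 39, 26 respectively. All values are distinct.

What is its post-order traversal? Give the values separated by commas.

31, 32, 34, 33, 8, 39, 26, 36

The first element of pre-order is the root; it splits in-order into left and right subtrees.
Root 36: left subtree has 3 nodes {31, 34, 32}, right has 4 {33, 8, 39, 26}.
  Root 34: left subtree has 1 node {31}, right has 1 {32}.
  Root 26: left subtree has 3 nodes {33, 8, 39}, right has 0 { }.
    Root 39: left subtree has 2 nodes {33, 8}, right has 0 { }.
      Root 8: left subtree has 1 node {33}, right has 0 { }.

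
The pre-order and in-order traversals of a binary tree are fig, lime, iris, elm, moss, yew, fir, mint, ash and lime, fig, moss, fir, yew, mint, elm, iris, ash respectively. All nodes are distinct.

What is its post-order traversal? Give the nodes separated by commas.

The first element of pre-order is the root; it splits in-order into left and right subtrees.
Root fig: left subtree has 1 node {lime}, right has 7 {moss, fir, yew, mint, elm, iris, ash}.
  Root iris: left subtree has 5 nodes {moss, fir, yew, mint, elm}, right has 1 {ash}.
    Root elm: left subtree has 4 nodes {moss, fir, yew, mint}, right has 0 { }.
      Root moss: left subtree has 0 nodes { }, right has 3 {fir, yew, mint}.
        Root yew: left subtree has 1 node {fir}, right has 1 {mint}.

lime, fir, mint, yew, moss, elm, ash, iris, fig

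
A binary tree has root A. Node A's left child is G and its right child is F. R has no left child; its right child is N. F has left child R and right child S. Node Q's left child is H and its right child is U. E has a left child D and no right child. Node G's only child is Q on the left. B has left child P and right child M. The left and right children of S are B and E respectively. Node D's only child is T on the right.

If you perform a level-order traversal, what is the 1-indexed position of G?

Level-order visits nodes level by level from the root, left to right within each level.
Level 0: A
Level 1: G, F
Level 2: Q, R, S
Level 3: H, U, N, B, E
Level 4: P, M, D
Level 5: T
Full level-order sequence: A, G, F, Q, R, S, H, U, N, B, E, P, M, D, T.

2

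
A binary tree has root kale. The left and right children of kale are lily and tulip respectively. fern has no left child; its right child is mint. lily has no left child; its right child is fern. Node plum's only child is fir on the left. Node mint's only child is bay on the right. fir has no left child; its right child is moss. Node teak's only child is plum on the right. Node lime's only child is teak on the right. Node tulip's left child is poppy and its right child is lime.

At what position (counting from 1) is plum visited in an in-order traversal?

In-order visits the left subtree, then the node, then the right subtree.
At kale: go left to lily.
  At lily: no left child.
  Visit lily.
  At lily: go right to fern.
    At fern: no left child.
    Visit fern.
    At fern: go right to mint.
      At mint: no left child.
      Visit mint.
      At mint: go right to bay.
        bay is a leaf — visit bay.
Visit kale.
At kale: go right to tulip.
  At tulip: go left to poppy.
    poppy is a leaf — visit poppy.
  Visit tulip.
  At tulip: go right to lime.
    At lime: no left child.
    Visit lime.
    At lime: go right to teak.
      At teak: no left child.
      Visit teak.
      At teak: go right to plum.
        At plum: go left to fir.
          At fir: no left child.
          Visit fir.
          At fir: go right to moss.
            moss is a leaf — visit moss.
        Visit plum.
        At plum: no right child.
Full in-order sequence: lily, fern, mint, bay, kale, poppy, tulip, lime, teak, fir, moss, plum.

12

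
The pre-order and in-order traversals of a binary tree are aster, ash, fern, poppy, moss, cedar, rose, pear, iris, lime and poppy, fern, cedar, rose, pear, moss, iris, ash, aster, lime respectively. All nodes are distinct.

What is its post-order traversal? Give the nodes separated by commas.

The first element of pre-order is the root; it splits in-order into left and right subtrees.
Root aster: left subtree has 8 nodes {poppy, fern, cedar, rose, pear, moss, iris, ash}, right has 1 {lime}.
  Root ash: left subtree has 7 nodes {poppy, fern, cedar, rose, pear, moss, iris}, right has 0 { }.
    Root fern: left subtree has 1 node {poppy}, right has 5 {cedar, rose, pear, moss, iris}.
      Root moss: left subtree has 3 nodes {cedar, rose, pear}, right has 1 {iris}.
        Root cedar: left subtree has 0 nodes { }, right has 2 {rose, pear}.
          Root rose: left subtree has 0 nodes { }, right has 1 {pear}.

poppy, pear, rose, cedar, iris, moss, fern, ash, lime, aster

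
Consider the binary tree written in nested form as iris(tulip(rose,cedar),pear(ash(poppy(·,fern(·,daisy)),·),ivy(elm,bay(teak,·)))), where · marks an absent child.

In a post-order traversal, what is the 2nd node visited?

Post-order visits the left subtree, then the right subtree, then the node.
At iris: go left to tulip.
  At tulip: go left to rose.
    rose is a leaf — visit rose.
  At tulip: go right to cedar.
    cedar is a leaf — visit cedar.
  Visit tulip.
At iris: go right to pear.
  At pear: go left to ash.
    At ash: go left to poppy.
      At poppy: no left child.
      At poppy: go right to fern.
        At fern: no left child.
        At fern: go right to daisy.
          daisy is a leaf — visit daisy.
        Visit fern.
      Visit poppy.
    At ash: no right child.
    Visit ash.
  At pear: go right to ivy.
    At ivy: go left to elm.
      elm is a leaf — visit elm.
    At ivy: go right to bay.
      At bay: go left to teak.
        teak is a leaf — visit teak.
      At bay: no right child.
      Visit bay.
    Visit ivy.
  Visit pear.
Visit iris.
Full post-order sequence: rose, cedar, tulip, daisy, fern, poppy, ash, elm, teak, bay, ivy, pear, iris.

cedar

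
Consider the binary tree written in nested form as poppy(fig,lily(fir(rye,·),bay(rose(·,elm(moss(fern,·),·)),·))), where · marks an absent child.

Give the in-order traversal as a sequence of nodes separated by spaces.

In-order visits the left subtree, then the node, then the right subtree.
At poppy: go left to fig.
  fig is a leaf — visit fig.
Visit poppy.
At poppy: go right to lily.
  At lily: go left to fir.
    At fir: go left to rye.
      rye is a leaf — visit rye.
    Visit fir.
    At fir: no right child.
  Visit lily.
  At lily: go right to bay.
    At bay: go left to rose.
      At rose: no left child.
      Visit rose.
      At rose: go right to elm.
        At elm: go left to moss.
          At moss: go left to fern.
            fern is a leaf — visit fern.
          Visit moss.
          At moss: no right child.
        Visit elm.
        At elm: no right child.
    Visit bay.
    At bay: no right child.

fig poppy rye fir lily rose fern moss elm bay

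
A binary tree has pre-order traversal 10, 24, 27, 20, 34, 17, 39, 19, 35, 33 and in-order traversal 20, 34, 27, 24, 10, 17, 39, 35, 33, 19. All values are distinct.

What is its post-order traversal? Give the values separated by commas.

The first element of pre-order is the root; it splits in-order into left and right subtrees.
Root 10: left subtree has 4 nodes {20, 34, 27, 24}, right has 5 {17, 39, 35, 33, 19}.
  Root 24: left subtree has 3 nodes {20, 34, 27}, right has 0 { }.
    Root 27: left subtree has 2 nodes {20, 34}, right has 0 { }.
      Root 20: left subtree has 0 nodes { }, right has 1 {34}.
  Root 17: left subtree has 0 nodes { }, right has 4 {39, 35, 33, 19}.
    Root 39: left subtree has 0 nodes { }, right has 3 {35, 33, 19}.
      Root 19: left subtree has 2 nodes {35, 33}, right has 0 { }.
        Root 35: left subtree has 0 nodes { }, right has 1 {33}.

34, 20, 27, 24, 33, 35, 19, 39, 17, 10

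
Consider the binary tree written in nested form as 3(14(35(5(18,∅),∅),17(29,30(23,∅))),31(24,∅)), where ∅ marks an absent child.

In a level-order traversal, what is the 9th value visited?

30

Level-order visits nodes level by level from the root, left to right within each level.
Level 0: 3
Level 1: 14, 31
Level 2: 35, 17, 24
Level 3: 5, 29, 30
Level 4: 18, 23
Full level-order sequence: 3, 14, 31, 35, 17, 24, 5, 29, 30, 18, 23.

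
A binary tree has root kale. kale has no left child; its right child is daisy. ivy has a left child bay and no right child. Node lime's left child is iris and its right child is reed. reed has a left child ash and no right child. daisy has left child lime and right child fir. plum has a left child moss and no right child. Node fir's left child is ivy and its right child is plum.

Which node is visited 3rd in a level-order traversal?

lime

Level-order visits nodes level by level from the root, left to right within each level.
Level 0: kale
Level 1: daisy
Level 2: lime, fir
Level 3: iris, reed, ivy, plum
Level 4: ash, bay, moss
Full level-order sequence: kale, daisy, lime, fir, iris, reed, ivy, plum, ash, bay, moss.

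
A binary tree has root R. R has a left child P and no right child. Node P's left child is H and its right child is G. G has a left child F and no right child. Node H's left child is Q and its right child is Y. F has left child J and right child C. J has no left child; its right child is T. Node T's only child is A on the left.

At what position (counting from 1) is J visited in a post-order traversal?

6

Post-order visits the left subtree, then the right subtree, then the node.
At R: go left to P.
  At P: go left to H.
    At H: go left to Q.
      Q is a leaf — visit Q.
    At H: go right to Y.
      Y is a leaf — visit Y.
    Visit H.
  At P: go right to G.
    At G: go left to F.
      At F: go left to J.
        At J: no left child.
        At J: go right to T.
          At T: go left to A.
            A is a leaf — visit A.
          At T: no right child.
          Visit T.
        Visit J.
      At F: go right to C.
        C is a leaf — visit C.
      Visit F.
    At G: no right child.
    Visit G.
  Visit P.
At R: no right child.
Visit R.
Full post-order sequence: Q, Y, H, A, T, J, C, F, G, P, R.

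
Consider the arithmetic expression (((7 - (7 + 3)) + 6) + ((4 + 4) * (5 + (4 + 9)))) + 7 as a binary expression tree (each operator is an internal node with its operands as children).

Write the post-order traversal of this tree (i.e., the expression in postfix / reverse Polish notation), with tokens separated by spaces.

7 7 3 + - 6 + 4 4 + 5 4 9 + + * + 7 +

Post-order on an expression tree gives postfix notation: for each operator, emit left operand, right operand, then the operator.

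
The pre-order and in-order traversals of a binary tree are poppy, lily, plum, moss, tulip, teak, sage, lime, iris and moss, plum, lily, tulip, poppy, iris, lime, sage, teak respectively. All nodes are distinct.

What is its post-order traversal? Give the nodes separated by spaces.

The first element of pre-order is the root; it splits in-order into left and right subtrees.
Root poppy: left subtree has 4 nodes {moss, plum, lily, tulip}, right has 4 {iris, lime, sage, teak}.
  Root lily: left subtree has 2 nodes {moss, plum}, right has 1 {tulip}.
    Root plum: left subtree has 1 node {moss}, right has 0 { }.
  Root teak: left subtree has 3 nodes {iris, lime, sage}, right has 0 { }.
    Root sage: left subtree has 2 nodes {iris, lime}, right has 0 { }.
      Root lime: left subtree has 1 node {iris}, right has 0 { }.

moss plum tulip lily iris lime sage teak poppy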